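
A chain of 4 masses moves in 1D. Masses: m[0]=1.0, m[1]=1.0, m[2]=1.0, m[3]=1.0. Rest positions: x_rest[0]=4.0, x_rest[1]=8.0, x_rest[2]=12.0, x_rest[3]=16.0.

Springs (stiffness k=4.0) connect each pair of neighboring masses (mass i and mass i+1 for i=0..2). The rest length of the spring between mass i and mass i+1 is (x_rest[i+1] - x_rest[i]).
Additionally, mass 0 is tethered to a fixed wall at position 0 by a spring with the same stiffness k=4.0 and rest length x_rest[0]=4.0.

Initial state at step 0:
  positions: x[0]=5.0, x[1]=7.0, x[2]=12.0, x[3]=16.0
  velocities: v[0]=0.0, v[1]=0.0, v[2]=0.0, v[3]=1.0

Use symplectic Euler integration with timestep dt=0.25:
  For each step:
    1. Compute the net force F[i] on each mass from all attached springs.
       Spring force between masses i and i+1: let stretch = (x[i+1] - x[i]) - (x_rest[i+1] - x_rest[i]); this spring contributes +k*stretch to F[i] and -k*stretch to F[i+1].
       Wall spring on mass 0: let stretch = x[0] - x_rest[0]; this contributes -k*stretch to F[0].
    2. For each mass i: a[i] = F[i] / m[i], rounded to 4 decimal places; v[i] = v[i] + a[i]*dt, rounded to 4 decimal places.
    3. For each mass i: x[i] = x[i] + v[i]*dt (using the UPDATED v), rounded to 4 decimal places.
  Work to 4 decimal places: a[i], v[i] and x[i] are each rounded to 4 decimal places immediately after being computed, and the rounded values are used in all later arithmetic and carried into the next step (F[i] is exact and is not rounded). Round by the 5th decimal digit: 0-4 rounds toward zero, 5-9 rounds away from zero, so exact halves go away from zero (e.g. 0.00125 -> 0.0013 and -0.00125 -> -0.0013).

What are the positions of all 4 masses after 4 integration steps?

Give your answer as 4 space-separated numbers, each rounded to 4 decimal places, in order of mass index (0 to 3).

Step 0: x=[5.0000 7.0000 12.0000 16.0000] v=[0.0000 0.0000 0.0000 1.0000]
Step 1: x=[4.2500 7.7500 11.7500 16.2500] v=[-3.0000 3.0000 -1.0000 1.0000]
Step 2: x=[3.3125 8.6250 11.6250 16.3750] v=[-3.7500 3.5000 -0.5000 0.5000]
Step 3: x=[2.8750 8.9219 11.9375 16.3125] v=[-1.7500 1.1875 1.2500 -0.2500]
Step 4: x=[3.2305 8.4610 12.5899 16.1563] v=[1.4219 -1.8438 2.6094 -0.6250]

Answer: 3.2305 8.4610 12.5899 16.1563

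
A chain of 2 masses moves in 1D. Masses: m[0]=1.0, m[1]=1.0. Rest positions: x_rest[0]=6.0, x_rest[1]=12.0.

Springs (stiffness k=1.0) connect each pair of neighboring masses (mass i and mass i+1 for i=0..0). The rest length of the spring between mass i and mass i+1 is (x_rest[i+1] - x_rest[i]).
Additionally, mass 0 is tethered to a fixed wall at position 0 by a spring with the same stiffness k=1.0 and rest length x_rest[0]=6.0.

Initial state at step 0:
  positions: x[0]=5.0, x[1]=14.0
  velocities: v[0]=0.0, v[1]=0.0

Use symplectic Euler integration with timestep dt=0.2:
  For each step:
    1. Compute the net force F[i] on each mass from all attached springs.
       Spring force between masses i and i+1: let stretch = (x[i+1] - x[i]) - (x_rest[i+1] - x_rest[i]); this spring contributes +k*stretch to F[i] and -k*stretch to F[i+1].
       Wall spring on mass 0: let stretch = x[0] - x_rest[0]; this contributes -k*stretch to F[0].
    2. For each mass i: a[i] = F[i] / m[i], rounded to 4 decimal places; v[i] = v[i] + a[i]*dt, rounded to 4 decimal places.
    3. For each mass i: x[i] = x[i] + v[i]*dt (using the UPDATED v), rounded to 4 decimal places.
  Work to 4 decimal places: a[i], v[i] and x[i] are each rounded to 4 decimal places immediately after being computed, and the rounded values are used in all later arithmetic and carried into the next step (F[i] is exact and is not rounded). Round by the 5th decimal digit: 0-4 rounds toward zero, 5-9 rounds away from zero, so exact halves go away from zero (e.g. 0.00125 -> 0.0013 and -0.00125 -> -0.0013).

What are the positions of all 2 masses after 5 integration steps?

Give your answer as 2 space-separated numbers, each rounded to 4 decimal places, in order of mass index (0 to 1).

Answer: 6.8342 12.5608

Derivation:
Step 0: x=[5.0000 14.0000] v=[0.0000 0.0000]
Step 1: x=[5.1600 13.8800] v=[0.8000 -0.6000]
Step 2: x=[5.4624 13.6512] v=[1.5120 -1.1440]
Step 3: x=[5.8739 13.3348] v=[2.0573 -1.5818]
Step 4: x=[6.3488 12.9600] v=[2.3747 -1.8740]
Step 5: x=[6.8342 12.5608] v=[2.4272 -1.9962]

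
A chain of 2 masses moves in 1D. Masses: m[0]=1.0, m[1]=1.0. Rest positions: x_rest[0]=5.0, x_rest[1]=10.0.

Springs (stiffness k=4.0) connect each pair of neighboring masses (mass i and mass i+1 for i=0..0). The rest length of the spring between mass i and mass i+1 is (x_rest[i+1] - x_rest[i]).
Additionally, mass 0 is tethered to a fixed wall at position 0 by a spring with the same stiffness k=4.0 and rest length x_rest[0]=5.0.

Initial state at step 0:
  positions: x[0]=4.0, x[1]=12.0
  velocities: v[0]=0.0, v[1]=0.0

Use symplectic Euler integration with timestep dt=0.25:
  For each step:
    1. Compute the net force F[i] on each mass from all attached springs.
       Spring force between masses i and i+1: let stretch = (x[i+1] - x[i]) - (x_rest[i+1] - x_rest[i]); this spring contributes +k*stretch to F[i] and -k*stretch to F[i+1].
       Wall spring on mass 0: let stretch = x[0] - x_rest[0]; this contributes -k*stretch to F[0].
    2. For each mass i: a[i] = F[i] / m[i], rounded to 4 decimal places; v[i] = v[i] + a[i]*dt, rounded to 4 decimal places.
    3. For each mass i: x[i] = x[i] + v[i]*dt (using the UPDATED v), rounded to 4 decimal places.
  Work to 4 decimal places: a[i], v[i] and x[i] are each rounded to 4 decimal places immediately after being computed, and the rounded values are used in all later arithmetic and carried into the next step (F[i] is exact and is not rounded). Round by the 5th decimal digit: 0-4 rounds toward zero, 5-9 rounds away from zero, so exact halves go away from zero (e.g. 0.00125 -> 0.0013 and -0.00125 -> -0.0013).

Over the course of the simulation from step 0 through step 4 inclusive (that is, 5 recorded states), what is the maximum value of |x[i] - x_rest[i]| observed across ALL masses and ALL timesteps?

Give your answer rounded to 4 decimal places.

Step 0: x=[4.0000 12.0000] v=[0.0000 0.0000]
Step 1: x=[5.0000 11.2500] v=[4.0000 -3.0000]
Step 2: x=[6.3125 10.1875] v=[5.2500 -4.2500]
Step 3: x=[7.0156 9.4063] v=[2.8125 -3.1250]
Step 4: x=[6.5625 9.2774] v=[-1.8124 -0.5157]
Max displacement = 2.0156

Answer: 2.0156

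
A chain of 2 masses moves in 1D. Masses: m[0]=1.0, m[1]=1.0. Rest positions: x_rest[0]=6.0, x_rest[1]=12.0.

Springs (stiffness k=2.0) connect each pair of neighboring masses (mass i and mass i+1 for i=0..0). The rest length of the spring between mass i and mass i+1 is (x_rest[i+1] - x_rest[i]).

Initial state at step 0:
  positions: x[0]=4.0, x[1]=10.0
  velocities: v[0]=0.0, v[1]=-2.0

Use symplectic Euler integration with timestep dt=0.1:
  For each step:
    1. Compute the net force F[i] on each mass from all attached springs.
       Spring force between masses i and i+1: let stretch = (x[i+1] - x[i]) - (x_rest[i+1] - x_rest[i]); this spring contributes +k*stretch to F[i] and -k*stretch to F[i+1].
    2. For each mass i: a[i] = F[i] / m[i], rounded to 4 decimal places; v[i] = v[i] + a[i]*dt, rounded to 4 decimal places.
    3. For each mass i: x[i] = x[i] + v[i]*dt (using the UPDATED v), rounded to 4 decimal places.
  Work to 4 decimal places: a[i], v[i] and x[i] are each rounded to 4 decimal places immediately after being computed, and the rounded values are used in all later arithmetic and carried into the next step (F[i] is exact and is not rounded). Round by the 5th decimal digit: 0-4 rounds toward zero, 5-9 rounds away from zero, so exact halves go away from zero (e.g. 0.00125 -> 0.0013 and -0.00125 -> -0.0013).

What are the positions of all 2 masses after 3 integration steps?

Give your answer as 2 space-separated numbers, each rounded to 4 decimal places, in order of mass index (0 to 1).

Answer: 3.9842 9.4158

Derivation:
Step 0: x=[4.0000 10.0000] v=[0.0000 -2.0000]
Step 1: x=[4.0000 9.8000] v=[0.0000 -2.0000]
Step 2: x=[3.9960 9.6040] v=[-0.0400 -1.9600]
Step 3: x=[3.9842 9.4158] v=[-0.1184 -1.8816]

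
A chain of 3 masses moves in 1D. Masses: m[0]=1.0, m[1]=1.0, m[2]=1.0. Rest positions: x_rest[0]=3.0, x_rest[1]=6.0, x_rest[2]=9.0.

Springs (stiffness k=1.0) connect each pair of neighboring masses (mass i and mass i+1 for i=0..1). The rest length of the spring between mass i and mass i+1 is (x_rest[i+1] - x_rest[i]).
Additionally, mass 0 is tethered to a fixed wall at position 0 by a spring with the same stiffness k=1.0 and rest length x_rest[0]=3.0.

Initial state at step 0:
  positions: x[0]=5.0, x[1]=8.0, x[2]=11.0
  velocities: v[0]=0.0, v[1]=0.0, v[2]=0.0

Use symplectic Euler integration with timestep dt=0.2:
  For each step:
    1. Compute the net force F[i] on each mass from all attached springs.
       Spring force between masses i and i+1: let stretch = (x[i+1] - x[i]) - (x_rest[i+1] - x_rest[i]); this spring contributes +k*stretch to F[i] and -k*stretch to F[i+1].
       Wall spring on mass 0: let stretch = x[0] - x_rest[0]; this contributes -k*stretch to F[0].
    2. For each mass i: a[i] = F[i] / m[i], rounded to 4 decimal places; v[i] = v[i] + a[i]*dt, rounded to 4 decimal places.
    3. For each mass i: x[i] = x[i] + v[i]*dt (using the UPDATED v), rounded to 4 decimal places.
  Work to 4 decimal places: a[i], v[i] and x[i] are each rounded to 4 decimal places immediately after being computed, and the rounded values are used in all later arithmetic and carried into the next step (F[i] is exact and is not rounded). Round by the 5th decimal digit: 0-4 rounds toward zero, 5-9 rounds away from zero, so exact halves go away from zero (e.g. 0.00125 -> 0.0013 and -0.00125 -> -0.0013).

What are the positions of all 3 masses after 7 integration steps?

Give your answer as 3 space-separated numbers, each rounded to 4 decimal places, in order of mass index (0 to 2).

Answer: 3.4433 7.6932 10.9771

Derivation:
Step 0: x=[5.0000 8.0000 11.0000] v=[0.0000 0.0000 0.0000]
Step 1: x=[4.9200 8.0000 11.0000] v=[-0.4000 0.0000 0.0000]
Step 2: x=[4.7664 7.9968 11.0000] v=[-0.7680 -0.0160 0.0000]
Step 3: x=[4.5514 7.9845 10.9999] v=[-1.0752 -0.0614 -0.0006]
Step 4: x=[4.2916 7.9555 10.9992] v=[-1.2989 -0.1449 -0.0037]
Step 5: x=[4.0067 7.9017 10.9967] v=[-1.4244 -0.2689 -0.0124]
Step 6: x=[3.7174 7.8159 10.9904] v=[-1.4467 -0.4289 -0.0314]
Step 7: x=[3.4433 7.6932 10.9771] v=[-1.3705 -0.6137 -0.0663]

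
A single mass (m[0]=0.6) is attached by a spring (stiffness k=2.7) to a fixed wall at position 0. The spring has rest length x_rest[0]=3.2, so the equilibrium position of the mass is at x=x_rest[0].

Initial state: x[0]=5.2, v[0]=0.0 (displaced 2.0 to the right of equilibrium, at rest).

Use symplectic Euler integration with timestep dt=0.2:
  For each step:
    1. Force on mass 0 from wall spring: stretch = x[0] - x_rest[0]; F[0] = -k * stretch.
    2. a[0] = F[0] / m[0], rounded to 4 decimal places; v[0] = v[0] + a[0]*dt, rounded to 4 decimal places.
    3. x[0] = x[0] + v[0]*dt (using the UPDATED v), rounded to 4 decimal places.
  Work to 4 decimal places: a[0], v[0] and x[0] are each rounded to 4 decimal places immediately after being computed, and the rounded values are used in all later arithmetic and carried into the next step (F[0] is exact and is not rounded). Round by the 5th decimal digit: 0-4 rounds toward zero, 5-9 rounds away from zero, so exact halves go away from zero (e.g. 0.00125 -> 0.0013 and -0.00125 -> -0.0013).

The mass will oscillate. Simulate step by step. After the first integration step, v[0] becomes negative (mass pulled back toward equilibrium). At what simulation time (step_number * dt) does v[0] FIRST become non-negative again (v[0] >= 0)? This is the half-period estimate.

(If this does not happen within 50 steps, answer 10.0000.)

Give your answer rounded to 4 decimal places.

Step 0: x=[5.2000] v=[0.0000]
Step 1: x=[4.8400] v=[-1.8000]
Step 2: x=[4.1848] v=[-3.2760]
Step 3: x=[3.3523] v=[-4.1623]
Step 4: x=[2.4924] v=[-4.2994]
Step 5: x=[1.7599] v=[-3.6626]
Step 6: x=[1.2866] v=[-2.3665]
Step 7: x=[1.1577] v=[-0.6444]
Step 8: x=[1.3964] v=[1.1937]
First v>=0 after going negative at step 8, time=1.6000

Answer: 1.6000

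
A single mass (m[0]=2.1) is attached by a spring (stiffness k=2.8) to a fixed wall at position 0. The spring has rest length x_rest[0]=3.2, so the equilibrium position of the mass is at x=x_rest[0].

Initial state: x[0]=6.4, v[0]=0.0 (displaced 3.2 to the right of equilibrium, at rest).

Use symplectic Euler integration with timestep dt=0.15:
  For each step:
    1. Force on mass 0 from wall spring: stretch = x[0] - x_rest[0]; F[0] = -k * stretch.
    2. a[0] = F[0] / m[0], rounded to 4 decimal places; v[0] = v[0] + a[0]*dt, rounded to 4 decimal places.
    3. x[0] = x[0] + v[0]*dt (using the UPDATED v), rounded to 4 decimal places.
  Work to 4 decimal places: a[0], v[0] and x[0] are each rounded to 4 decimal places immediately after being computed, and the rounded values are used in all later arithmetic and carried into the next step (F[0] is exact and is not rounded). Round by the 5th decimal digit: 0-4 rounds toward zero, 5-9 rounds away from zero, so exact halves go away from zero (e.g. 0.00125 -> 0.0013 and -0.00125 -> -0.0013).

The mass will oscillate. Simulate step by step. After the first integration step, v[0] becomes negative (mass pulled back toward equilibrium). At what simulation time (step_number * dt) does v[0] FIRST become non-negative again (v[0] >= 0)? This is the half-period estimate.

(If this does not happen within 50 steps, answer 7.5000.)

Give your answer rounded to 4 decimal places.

Step 0: x=[6.4000] v=[0.0000]
Step 1: x=[6.3040] v=[-0.6400]
Step 2: x=[6.1149] v=[-1.2608]
Step 3: x=[5.8383] v=[-1.8438]
Step 4: x=[5.4826] v=[-2.3715]
Step 5: x=[5.0584] v=[-2.8280]
Step 6: x=[4.5784] v=[-3.1997]
Step 7: x=[4.0571] v=[-3.4754]
Step 8: x=[3.5101] v=[-3.6468]
Step 9: x=[2.9538] v=[-3.7088]
Step 10: x=[2.4049] v=[-3.6596]
Step 11: x=[1.8798] v=[-3.5006]
Step 12: x=[1.3943] v=[-3.2366]
Step 13: x=[0.9630] v=[-2.8755]
Step 14: x=[0.5988] v=[-2.4281]
Step 15: x=[0.3126] v=[-1.9079]
Step 16: x=[0.1130] v=[-1.3304]
Step 17: x=[0.0061] v=[-0.7130]
Step 18: x=[-0.0050] v=[-0.0742]
Step 19: x=[0.0800] v=[0.5668]
First v>=0 after going negative at step 19, time=2.8500

Answer: 2.8500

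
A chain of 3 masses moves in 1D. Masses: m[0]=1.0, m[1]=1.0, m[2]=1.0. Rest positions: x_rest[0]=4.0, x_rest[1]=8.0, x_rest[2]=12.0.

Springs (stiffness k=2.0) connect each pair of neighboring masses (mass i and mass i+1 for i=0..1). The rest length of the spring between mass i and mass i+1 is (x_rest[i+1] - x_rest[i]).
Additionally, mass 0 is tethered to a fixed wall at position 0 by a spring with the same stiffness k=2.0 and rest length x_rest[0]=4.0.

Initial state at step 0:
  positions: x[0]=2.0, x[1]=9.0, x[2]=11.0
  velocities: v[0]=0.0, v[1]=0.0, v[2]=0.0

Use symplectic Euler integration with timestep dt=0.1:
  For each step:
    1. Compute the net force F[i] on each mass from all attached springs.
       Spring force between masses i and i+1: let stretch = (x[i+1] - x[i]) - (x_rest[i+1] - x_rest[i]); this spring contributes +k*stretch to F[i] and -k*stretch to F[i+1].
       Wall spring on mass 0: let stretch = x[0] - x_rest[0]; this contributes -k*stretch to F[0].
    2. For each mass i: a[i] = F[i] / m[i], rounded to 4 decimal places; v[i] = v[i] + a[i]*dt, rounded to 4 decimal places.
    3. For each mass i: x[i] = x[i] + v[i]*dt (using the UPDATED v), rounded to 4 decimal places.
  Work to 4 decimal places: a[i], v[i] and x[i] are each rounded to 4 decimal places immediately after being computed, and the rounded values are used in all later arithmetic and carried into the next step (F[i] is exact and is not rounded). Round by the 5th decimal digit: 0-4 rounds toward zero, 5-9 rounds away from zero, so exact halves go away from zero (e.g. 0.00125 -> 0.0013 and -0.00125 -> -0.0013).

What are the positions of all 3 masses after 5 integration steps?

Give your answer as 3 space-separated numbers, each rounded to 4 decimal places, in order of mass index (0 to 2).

Step 0: x=[2.0000 9.0000 11.0000] v=[0.0000 0.0000 0.0000]
Step 1: x=[2.1000 8.9000 11.0400] v=[1.0000 -1.0000 0.4000]
Step 2: x=[2.2940 8.7068 11.1172] v=[1.9400 -1.9320 0.7720]
Step 3: x=[2.5704 8.4336 11.2262] v=[2.7638 -2.7325 1.0899]
Step 4: x=[2.9126 8.0989 11.3593] v=[3.4224 -3.3466 1.3314]
Step 5: x=[3.3003 7.7257 11.5072] v=[3.8771 -3.7318 1.4793]

Answer: 3.3003 7.7257 11.5072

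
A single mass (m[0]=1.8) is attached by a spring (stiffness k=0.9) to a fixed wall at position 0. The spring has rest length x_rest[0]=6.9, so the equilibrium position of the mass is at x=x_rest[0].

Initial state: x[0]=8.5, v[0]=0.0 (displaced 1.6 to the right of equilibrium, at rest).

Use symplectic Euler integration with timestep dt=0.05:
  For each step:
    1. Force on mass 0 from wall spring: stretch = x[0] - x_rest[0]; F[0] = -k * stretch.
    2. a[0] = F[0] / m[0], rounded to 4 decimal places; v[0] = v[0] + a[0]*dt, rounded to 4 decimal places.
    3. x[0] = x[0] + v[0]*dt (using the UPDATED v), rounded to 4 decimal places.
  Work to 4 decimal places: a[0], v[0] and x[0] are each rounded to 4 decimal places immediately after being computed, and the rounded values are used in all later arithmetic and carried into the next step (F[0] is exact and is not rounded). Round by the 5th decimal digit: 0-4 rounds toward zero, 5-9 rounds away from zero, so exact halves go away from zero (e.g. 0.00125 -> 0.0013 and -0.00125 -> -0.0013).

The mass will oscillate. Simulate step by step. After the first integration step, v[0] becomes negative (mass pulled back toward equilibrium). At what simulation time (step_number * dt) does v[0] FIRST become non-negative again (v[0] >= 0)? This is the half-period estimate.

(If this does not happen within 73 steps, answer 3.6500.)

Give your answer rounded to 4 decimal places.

Answer: 3.6500

Derivation:
Step 0: x=[8.5000] v=[0.0000]
Step 1: x=[8.4980] v=[-0.0400]
Step 2: x=[8.4940] v=[-0.0800]
Step 3: x=[8.4880] v=[-0.1199]
Step 4: x=[8.4800] v=[-0.1596]
Step 5: x=[8.4700] v=[-0.1991]
Step 6: x=[8.4581] v=[-0.2384]
Step 7: x=[8.4442] v=[-0.2774]
Step 8: x=[8.4284] v=[-0.3160]
Step 9: x=[8.4107] v=[-0.3542]
Step 10: x=[8.3911] v=[-0.3920]
Step 11: x=[8.3696] v=[-0.4293]
Step 12: x=[8.3463] v=[-0.4660]
Step 13: x=[8.3212] v=[-0.5022]
Step 14: x=[8.2943] v=[-0.5377]
Step 15: x=[8.2657] v=[-0.5726]
Step 16: x=[8.2354] v=[-0.6067]
Step 17: x=[8.2034] v=[-0.6401]
Step 18: x=[8.1698] v=[-0.6727]
Step 19: x=[8.1346] v=[-0.7044]
Step 20: x=[8.0978] v=[-0.7353]
Step 21: x=[8.0595] v=[-0.7652]
Step 22: x=[8.0198] v=[-0.7942]
Step 23: x=[7.9787] v=[-0.8222]
Step 24: x=[7.9362] v=[-0.8492]
Step 25: x=[7.8924] v=[-0.8751]
Step 26: x=[7.8474] v=[-0.8999]
Step 27: x=[7.8012] v=[-0.9236]
Step 28: x=[7.7539] v=[-0.9461]
Step 29: x=[7.7055] v=[-0.9675]
Step 30: x=[7.6561] v=[-0.9876]
Step 31: x=[7.6058] v=[-1.0065]
Step 32: x=[7.5546] v=[-1.0241]
Step 33: x=[7.5026] v=[-1.0405]
Step 34: x=[7.4498] v=[-1.0556]
Step 35: x=[7.3963] v=[-1.0693]
Step 36: x=[7.3422] v=[-1.0817]
Step 37: x=[7.2876] v=[-1.0928]
Step 38: x=[7.2325] v=[-1.1025]
Step 39: x=[7.1770] v=[-1.1108]
Step 40: x=[7.1211] v=[-1.1177]
Step 41: x=[7.0649] v=[-1.1232]
Step 42: x=[7.0085] v=[-1.1273]
Step 43: x=[6.9520] v=[-1.1300]
Step 44: x=[6.8954] v=[-1.1313]
Step 45: x=[6.8388] v=[-1.1312]
Step 46: x=[6.7823] v=[-1.1297]
Step 47: x=[6.7260] v=[-1.1268]
Step 48: x=[6.6699] v=[-1.1225]
Step 49: x=[6.6141] v=[-1.1167]
Step 50: x=[6.5586] v=[-1.1096]
Step 51: x=[6.5035] v=[-1.1011]
Step 52: x=[6.4489] v=[-1.0912]
Step 53: x=[6.3949] v=[-1.0799]
Step 54: x=[6.3415] v=[-1.0673]
Step 55: x=[6.2888] v=[-1.0533]
Step 56: x=[6.2369] v=[-1.0380]
Step 57: x=[6.1858] v=[-1.0214]
Step 58: x=[6.1356] v=[-1.0035]
Step 59: x=[6.0864] v=[-0.9844]
Step 60: x=[6.0382] v=[-0.9641]
Step 61: x=[5.9911] v=[-0.9426]
Step 62: x=[5.9451] v=[-0.9199]
Step 63: x=[5.9003] v=[-0.8960]
Step 64: x=[5.8568] v=[-0.8710]
Step 65: x=[5.8146] v=[-0.8449]
Step 66: x=[5.7737] v=[-0.8178]
Step 67: x=[5.7342] v=[-0.7896]
Step 68: x=[5.6962] v=[-0.7605]
Step 69: x=[5.6597] v=[-0.7304]
Step 70: x=[5.6247] v=[-0.6994]
Step 71: x=[5.5913] v=[-0.6675]
Step 72: x=[5.5596] v=[-0.6348]
Step 73: x=[5.5295] v=[-0.6013]
v[0] did not become non-negative within 73 steps; using fallback time=3.6500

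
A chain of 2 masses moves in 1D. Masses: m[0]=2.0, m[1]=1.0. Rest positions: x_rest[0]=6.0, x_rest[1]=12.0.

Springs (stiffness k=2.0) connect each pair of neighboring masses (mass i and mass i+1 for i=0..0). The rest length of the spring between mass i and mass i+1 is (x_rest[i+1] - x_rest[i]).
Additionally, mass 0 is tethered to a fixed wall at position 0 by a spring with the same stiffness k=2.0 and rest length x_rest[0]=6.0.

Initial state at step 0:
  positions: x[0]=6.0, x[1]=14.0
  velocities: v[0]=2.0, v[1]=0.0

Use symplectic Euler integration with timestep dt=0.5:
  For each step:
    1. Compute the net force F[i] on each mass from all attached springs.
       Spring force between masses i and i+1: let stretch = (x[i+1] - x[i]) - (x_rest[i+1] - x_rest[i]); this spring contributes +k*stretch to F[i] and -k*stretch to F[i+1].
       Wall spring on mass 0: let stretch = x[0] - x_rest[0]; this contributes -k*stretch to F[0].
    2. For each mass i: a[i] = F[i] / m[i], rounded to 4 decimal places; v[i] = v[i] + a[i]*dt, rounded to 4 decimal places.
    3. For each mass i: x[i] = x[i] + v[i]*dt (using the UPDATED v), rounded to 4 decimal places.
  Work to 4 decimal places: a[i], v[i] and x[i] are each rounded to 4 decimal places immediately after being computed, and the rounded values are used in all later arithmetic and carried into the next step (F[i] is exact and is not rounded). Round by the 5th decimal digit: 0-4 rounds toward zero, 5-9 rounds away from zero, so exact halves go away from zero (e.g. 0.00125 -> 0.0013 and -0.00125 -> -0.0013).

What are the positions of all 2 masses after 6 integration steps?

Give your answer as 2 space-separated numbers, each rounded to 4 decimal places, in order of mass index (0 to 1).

Step 0: x=[6.0000 14.0000] v=[2.0000 0.0000]
Step 1: x=[7.5000 13.0000] v=[3.0000 -2.0000]
Step 2: x=[8.5000 12.2500] v=[2.0000 -1.5000]
Step 3: x=[8.3125 12.6250] v=[-0.3750 0.7500]
Step 4: x=[7.1250 13.8438] v=[-2.3750 2.4375]
Step 5: x=[5.8360 14.7032] v=[-2.5781 1.7187]
Step 6: x=[5.3048 14.1290] v=[-1.0625 -1.1485]

Answer: 5.3048 14.1290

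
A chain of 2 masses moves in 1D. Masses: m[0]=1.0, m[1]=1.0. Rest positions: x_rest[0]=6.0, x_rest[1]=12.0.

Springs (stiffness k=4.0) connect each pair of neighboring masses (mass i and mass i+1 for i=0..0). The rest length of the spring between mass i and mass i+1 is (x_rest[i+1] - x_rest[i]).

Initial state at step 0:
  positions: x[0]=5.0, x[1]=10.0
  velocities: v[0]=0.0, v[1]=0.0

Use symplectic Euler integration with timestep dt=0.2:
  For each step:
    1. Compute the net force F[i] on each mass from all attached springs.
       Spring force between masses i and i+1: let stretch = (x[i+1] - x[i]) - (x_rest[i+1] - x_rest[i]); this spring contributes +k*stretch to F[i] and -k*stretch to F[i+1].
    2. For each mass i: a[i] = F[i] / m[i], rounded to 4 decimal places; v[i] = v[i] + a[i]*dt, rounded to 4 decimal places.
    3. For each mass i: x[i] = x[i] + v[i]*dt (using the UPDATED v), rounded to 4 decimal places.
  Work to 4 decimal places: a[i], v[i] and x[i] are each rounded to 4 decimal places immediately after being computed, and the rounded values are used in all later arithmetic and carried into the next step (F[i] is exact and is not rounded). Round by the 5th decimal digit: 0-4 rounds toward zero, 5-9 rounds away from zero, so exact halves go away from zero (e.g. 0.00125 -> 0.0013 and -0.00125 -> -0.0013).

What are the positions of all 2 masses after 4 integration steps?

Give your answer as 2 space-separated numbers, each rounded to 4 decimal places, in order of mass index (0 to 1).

Answer: 4.0585 10.9415

Derivation:
Step 0: x=[5.0000 10.0000] v=[0.0000 0.0000]
Step 1: x=[4.8400 10.1600] v=[-0.8000 0.8000]
Step 2: x=[4.5712 10.4288] v=[-1.3440 1.3440]
Step 3: x=[4.2796 10.7204] v=[-1.4579 1.4579]
Step 4: x=[4.0585 10.9415] v=[-1.1053 1.1053]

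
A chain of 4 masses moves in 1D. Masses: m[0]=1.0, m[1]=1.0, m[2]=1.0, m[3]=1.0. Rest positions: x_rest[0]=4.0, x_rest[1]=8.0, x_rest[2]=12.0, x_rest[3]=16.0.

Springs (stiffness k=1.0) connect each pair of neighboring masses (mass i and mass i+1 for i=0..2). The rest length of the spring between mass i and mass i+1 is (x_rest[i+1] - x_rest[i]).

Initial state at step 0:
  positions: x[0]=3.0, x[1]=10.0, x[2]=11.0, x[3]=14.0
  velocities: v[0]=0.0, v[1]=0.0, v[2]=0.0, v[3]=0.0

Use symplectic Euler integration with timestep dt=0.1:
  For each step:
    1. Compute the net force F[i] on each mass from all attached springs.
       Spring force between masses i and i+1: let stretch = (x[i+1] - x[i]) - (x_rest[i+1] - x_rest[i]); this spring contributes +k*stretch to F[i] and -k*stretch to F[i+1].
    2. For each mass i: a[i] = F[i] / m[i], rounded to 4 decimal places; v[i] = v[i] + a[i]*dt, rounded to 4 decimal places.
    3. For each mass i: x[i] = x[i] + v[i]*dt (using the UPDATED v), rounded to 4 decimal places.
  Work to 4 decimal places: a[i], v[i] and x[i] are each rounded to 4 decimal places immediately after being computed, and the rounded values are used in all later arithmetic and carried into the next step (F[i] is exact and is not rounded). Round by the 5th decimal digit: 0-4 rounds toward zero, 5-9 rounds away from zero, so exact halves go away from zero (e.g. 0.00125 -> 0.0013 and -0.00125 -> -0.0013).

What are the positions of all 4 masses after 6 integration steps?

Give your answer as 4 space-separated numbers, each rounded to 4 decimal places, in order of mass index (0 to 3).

Step 0: x=[3.0000 10.0000 11.0000 14.0000] v=[0.0000 0.0000 0.0000 0.0000]
Step 1: x=[3.0300 9.9400 11.0200 14.0100] v=[0.3000 -0.6000 0.2000 0.1000]
Step 2: x=[3.0891 9.8217 11.0591 14.0301] v=[0.5910 -1.1830 0.3910 0.2010]
Step 3: x=[3.1755 9.6485 11.1155 14.0605] v=[0.8643 -1.7325 0.5644 0.3039]
Step 4: x=[3.2867 9.4252 11.1867 14.1014] v=[1.1116 -2.2331 0.7122 0.4094]
Step 5: x=[3.4193 9.1581 11.2695 14.1532] v=[1.3255 -2.6708 0.8275 0.5179]
Step 6: x=[3.5692 8.8548 11.3600 14.2162] v=[1.4994 -3.0335 0.9047 0.6295]

Answer: 3.5692 8.8548 11.3600 14.2162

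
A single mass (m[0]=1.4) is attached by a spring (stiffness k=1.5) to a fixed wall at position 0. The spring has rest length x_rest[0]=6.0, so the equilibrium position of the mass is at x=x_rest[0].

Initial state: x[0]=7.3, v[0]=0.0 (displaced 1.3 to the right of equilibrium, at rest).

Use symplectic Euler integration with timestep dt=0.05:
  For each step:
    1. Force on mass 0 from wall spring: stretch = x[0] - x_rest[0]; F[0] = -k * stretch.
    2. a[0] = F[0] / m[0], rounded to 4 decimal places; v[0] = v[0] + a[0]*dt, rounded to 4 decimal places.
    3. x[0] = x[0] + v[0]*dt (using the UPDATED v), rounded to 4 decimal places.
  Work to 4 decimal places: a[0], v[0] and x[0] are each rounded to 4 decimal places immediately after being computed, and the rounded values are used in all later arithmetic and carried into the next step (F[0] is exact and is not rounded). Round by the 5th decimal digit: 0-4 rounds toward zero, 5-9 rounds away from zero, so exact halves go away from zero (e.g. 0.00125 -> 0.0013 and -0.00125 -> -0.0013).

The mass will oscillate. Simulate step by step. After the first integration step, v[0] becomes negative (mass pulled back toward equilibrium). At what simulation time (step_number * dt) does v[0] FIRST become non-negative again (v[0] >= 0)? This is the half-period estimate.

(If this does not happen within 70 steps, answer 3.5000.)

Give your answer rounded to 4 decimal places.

Step 0: x=[7.3000] v=[0.0000]
Step 1: x=[7.2965] v=[-0.0696]
Step 2: x=[7.2895] v=[-0.1391]
Step 3: x=[7.2791] v=[-0.2082]
Step 4: x=[7.2653] v=[-0.2767]
Step 5: x=[7.2481] v=[-0.3445]
Step 6: x=[7.2275] v=[-0.4114]
Step 7: x=[7.2036] v=[-0.4772]
Step 8: x=[7.1765] v=[-0.5417]
Step 9: x=[7.1463] v=[-0.6047]
Step 10: x=[7.1130] v=[-0.6661]
Step 11: x=[7.0767] v=[-0.7257]
Step 12: x=[7.0375] v=[-0.7834]
Step 13: x=[6.9956] v=[-0.8390]
Step 14: x=[6.9510] v=[-0.8923]
Step 15: x=[6.9038] v=[-0.9432]
Step 16: x=[6.8542] v=[-0.9916]
Step 17: x=[6.8023] v=[-1.0374]
Step 18: x=[6.7483] v=[-1.0804]
Step 19: x=[6.6923] v=[-1.1205]
Step 20: x=[6.6344] v=[-1.1576]
Step 21: x=[6.5748] v=[-1.1916]
Step 22: x=[6.5137] v=[-1.2224]
Step 23: x=[6.4512] v=[-1.2499]
Step 24: x=[6.3875] v=[-1.2741]
Step 25: x=[6.3228] v=[-1.2949]
Step 26: x=[6.2572] v=[-1.3122]
Step 27: x=[6.1909] v=[-1.3260]
Step 28: x=[6.1241] v=[-1.3362]
Step 29: x=[6.0570] v=[-1.3429]
Step 30: x=[5.9897] v=[-1.3460]
Step 31: x=[5.9224] v=[-1.3455]
Step 32: x=[5.8553] v=[-1.3413]
Step 33: x=[5.7886] v=[-1.3336]
Step 34: x=[5.7225] v=[-1.3223]
Step 35: x=[5.6571] v=[-1.3074]
Step 36: x=[5.5927] v=[-1.2890]
Step 37: x=[5.5293] v=[-1.2672]
Step 38: x=[5.4672] v=[-1.2420]
Step 39: x=[5.4065] v=[-1.2135]
Step 40: x=[5.3474] v=[-1.1817]
Step 41: x=[5.2901] v=[-1.1467]
Step 42: x=[5.2347] v=[-1.1087]
Step 43: x=[5.1813] v=[-1.0677]
Step 44: x=[5.1301] v=[-1.0238]
Step 45: x=[5.0812] v=[-0.9772]
Step 46: x=[5.0348] v=[-0.9280]
Step 47: x=[4.9910] v=[-0.8763]
Step 48: x=[4.9499] v=[-0.8222]
Step 49: x=[4.9116] v=[-0.7659]
Step 50: x=[4.8762] v=[-0.7076]
Step 51: x=[4.8438] v=[-0.6474]
Step 52: x=[4.8145] v=[-0.5855]
Step 53: x=[4.7884] v=[-0.5220]
Step 54: x=[4.7655] v=[-0.4571]
Step 55: x=[4.7460] v=[-0.3910]
Step 56: x=[4.7298] v=[-0.3238]
Step 57: x=[4.7170] v=[-0.2558]
Step 58: x=[4.7076] v=[-0.1871]
Step 59: x=[4.7017] v=[-0.1179]
Step 60: x=[4.6993] v=[-0.0484]
Step 61: x=[4.7004] v=[0.0213]
First v>=0 after going negative at step 61, time=3.0500

Answer: 3.0500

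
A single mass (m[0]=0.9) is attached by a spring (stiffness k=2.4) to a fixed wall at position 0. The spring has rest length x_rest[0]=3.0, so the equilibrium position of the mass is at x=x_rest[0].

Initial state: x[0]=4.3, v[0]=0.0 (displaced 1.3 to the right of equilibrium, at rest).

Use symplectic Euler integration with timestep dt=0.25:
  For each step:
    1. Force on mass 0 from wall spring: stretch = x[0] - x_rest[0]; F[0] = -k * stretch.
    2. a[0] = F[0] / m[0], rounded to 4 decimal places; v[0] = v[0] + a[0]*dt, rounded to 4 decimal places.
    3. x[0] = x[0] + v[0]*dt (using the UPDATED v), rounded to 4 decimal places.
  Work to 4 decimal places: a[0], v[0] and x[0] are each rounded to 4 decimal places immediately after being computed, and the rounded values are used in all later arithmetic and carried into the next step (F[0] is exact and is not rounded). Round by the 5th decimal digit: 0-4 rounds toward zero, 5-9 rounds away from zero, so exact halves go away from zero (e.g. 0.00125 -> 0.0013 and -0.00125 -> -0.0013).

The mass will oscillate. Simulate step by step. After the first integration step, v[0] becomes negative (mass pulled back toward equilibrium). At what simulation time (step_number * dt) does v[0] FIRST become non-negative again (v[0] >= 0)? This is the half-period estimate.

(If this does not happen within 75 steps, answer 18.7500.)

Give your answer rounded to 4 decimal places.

Answer: 2.0000

Derivation:
Step 0: x=[4.3000] v=[0.0000]
Step 1: x=[4.0833] v=[-0.8667]
Step 2: x=[3.6861] v=[-1.5889]
Step 3: x=[3.1745] v=[-2.0463]
Step 4: x=[2.6339] v=[-2.1626]
Step 5: x=[2.1543] v=[-1.9185]
Step 6: x=[1.8156] v=[-1.3547]
Step 7: x=[1.6743] v=[-0.5651]
Step 8: x=[1.7540] v=[0.3187]
First v>=0 after going negative at step 8, time=2.0000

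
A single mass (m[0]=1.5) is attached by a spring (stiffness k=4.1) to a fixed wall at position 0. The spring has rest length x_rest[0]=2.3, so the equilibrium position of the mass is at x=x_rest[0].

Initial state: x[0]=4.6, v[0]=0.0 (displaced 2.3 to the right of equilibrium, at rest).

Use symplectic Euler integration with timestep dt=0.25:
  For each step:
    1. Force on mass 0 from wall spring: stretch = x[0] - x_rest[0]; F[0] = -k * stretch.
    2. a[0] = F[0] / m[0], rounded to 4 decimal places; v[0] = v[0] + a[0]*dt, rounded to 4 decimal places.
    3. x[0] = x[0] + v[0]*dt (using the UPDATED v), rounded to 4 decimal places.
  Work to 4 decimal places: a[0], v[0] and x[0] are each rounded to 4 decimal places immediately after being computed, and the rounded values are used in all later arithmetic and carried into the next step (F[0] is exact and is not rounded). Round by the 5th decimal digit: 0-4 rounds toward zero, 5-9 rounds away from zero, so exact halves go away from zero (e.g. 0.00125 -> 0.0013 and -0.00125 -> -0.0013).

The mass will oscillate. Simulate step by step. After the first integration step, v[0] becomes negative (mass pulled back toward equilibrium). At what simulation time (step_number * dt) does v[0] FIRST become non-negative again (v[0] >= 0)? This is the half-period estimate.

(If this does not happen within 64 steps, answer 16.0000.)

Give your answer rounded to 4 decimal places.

Answer: 2.0000

Derivation:
Step 0: x=[4.6000] v=[0.0000]
Step 1: x=[4.2071] v=[-1.5717]
Step 2: x=[3.4884] v=[-2.8749]
Step 3: x=[2.5667] v=[-3.6870]
Step 4: x=[1.5994] v=[-3.8693]
Step 5: x=[0.7518] v=[-3.3906]
Step 6: x=[0.1686] v=[-2.3327]
Step 7: x=[-0.0505] v=[-0.8763]
Step 8: x=[0.1320] v=[0.7299]
First v>=0 after going negative at step 8, time=2.0000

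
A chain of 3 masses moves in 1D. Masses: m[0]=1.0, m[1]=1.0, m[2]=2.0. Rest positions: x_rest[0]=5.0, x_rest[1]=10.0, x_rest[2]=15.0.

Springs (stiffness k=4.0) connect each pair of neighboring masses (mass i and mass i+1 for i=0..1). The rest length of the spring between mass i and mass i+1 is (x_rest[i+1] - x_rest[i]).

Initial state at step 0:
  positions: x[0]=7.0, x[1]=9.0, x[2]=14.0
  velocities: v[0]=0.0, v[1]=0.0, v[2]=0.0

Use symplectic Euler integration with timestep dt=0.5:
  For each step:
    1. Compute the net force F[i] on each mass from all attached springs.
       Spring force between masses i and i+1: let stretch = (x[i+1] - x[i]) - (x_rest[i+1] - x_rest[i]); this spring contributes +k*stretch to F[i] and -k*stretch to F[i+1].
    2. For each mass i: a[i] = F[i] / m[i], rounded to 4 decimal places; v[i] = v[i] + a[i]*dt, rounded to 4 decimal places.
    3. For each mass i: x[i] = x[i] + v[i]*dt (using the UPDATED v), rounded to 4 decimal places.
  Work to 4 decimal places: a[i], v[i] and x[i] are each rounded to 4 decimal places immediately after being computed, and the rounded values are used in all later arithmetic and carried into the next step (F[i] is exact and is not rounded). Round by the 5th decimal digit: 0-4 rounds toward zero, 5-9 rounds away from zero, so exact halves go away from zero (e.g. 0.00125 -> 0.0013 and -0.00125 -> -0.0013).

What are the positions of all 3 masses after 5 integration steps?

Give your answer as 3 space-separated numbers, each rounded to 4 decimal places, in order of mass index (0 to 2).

Answer: 4.7500 10.1250 14.5625

Derivation:
Step 0: x=[7.0000 9.0000 14.0000] v=[0.0000 0.0000 0.0000]
Step 1: x=[4.0000 12.0000 14.0000] v=[-6.0000 6.0000 0.0000]
Step 2: x=[4.0000 9.0000 15.5000] v=[0.0000 -6.0000 3.0000]
Step 3: x=[4.0000 7.5000 16.2500] v=[0.0000 -3.0000 1.5000]
Step 4: x=[2.5000 11.2500 15.1250] v=[-3.0000 7.5000 -2.2500]
Step 5: x=[4.7500 10.1250 14.5625] v=[4.5000 -2.2500 -1.1250]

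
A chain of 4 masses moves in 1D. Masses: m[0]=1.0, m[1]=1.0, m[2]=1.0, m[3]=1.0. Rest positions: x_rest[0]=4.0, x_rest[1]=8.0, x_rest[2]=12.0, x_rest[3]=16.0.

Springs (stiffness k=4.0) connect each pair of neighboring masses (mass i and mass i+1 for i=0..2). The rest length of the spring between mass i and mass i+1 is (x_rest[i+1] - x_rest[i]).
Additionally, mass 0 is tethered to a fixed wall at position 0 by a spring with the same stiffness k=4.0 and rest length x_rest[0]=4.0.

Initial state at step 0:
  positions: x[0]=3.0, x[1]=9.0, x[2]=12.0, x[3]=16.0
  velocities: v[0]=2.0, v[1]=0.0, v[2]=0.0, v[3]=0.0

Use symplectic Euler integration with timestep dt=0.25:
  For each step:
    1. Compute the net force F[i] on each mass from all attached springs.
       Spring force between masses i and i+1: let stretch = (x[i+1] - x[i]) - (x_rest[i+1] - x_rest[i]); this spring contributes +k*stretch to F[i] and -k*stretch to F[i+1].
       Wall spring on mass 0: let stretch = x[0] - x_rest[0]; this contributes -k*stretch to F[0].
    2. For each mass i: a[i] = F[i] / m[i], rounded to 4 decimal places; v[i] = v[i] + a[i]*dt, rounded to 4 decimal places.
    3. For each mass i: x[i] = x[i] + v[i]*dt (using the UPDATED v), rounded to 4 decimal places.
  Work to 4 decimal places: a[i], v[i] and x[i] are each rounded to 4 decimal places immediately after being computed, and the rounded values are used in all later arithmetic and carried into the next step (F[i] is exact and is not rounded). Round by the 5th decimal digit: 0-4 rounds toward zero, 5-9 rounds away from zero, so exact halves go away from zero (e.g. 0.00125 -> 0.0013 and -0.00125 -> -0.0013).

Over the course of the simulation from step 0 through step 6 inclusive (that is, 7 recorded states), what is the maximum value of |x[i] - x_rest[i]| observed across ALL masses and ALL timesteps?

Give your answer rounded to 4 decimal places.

Step 0: x=[3.0000 9.0000 12.0000 16.0000] v=[2.0000 0.0000 0.0000 0.0000]
Step 1: x=[4.2500 8.2500 12.2500 16.0000] v=[5.0000 -3.0000 1.0000 0.0000]
Step 2: x=[5.4375 7.5000 12.4375 16.0625] v=[4.7500 -3.0000 0.7500 0.2500]
Step 3: x=[5.7813 7.4688 12.2969 16.2188] v=[1.3750 -0.1250 -0.5625 0.6250]
Step 4: x=[5.1016 8.2227 11.9297 16.3946] v=[-2.7188 3.0156 -1.4687 0.7031]
Step 5: x=[3.9268 9.1231 11.7520 16.4542] v=[-4.6993 3.6015 -0.7108 0.2382]
Step 6: x=[3.0694 9.3816 12.0926 16.3382] v=[-3.4298 1.0341 1.3625 -0.4640]
Max displacement = 1.7813

Answer: 1.7813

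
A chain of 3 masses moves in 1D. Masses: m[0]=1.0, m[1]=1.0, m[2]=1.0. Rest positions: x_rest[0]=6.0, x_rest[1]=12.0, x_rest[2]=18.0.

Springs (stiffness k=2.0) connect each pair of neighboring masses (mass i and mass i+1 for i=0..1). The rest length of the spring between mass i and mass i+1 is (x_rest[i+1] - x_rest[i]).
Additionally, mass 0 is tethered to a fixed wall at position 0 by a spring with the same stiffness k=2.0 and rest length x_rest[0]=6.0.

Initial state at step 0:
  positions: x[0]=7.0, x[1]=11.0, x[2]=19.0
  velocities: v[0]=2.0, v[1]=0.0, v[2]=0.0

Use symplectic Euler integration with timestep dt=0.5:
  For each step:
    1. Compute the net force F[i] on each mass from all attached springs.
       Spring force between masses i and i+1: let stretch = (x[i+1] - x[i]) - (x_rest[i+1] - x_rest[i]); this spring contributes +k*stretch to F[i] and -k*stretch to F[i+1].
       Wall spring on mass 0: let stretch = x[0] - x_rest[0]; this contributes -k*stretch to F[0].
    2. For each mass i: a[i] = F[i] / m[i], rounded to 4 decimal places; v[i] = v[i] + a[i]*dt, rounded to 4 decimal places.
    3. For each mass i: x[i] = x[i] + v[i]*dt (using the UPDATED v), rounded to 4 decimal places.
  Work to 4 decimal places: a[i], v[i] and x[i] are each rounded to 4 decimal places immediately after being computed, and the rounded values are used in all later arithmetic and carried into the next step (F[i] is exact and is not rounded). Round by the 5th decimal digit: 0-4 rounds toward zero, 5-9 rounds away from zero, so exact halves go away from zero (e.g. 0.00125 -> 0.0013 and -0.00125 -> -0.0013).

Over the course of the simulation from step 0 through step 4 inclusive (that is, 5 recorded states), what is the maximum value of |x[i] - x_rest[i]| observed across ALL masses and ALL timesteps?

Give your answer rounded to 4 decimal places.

Answer: 2.2500

Derivation:
Step 0: x=[7.0000 11.0000 19.0000] v=[2.0000 0.0000 0.0000]
Step 1: x=[6.5000 13.0000 18.0000] v=[-1.0000 4.0000 -2.0000]
Step 2: x=[6.0000 14.2500 17.5000] v=[-1.0000 2.5000 -1.0000]
Step 3: x=[6.6250 13.0000 18.3750] v=[1.2500 -2.5000 1.7500]
Step 4: x=[7.1250 11.2500 19.5625] v=[1.0000 -3.5000 2.3750]
Max displacement = 2.2500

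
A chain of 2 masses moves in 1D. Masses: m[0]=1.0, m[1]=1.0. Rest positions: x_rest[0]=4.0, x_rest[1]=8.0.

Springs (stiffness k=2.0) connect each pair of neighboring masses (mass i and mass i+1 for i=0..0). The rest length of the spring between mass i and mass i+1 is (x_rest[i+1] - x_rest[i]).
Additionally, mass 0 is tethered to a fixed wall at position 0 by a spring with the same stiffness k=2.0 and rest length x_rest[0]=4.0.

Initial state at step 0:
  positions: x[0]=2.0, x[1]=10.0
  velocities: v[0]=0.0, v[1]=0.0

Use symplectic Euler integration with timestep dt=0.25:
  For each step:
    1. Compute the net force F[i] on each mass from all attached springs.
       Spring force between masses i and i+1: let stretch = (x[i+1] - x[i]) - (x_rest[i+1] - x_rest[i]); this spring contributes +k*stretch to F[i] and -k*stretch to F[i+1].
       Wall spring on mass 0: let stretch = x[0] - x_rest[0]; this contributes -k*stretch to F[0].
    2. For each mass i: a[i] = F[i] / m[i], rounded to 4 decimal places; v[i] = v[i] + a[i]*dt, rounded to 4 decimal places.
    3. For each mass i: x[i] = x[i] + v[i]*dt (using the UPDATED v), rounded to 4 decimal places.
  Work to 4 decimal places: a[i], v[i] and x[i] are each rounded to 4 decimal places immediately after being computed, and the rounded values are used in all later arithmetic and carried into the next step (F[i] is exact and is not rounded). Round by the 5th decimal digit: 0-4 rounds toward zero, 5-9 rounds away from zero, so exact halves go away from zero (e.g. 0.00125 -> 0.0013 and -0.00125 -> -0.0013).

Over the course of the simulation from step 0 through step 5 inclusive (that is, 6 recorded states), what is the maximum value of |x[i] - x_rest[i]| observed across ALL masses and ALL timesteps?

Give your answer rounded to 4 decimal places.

Answer: 2.5641

Derivation:
Step 0: x=[2.0000 10.0000] v=[0.0000 0.0000]
Step 1: x=[2.7500 9.5000] v=[3.0000 -2.0000]
Step 2: x=[4.0000 8.6563] v=[5.0000 -3.3750]
Step 3: x=[5.3321 7.7305] v=[5.3282 -3.7032]
Step 4: x=[6.2975 7.0049] v=[3.8614 -2.9024]
Step 5: x=[6.5641 6.6909] v=[1.0664 -1.2561]
Max displacement = 2.5641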